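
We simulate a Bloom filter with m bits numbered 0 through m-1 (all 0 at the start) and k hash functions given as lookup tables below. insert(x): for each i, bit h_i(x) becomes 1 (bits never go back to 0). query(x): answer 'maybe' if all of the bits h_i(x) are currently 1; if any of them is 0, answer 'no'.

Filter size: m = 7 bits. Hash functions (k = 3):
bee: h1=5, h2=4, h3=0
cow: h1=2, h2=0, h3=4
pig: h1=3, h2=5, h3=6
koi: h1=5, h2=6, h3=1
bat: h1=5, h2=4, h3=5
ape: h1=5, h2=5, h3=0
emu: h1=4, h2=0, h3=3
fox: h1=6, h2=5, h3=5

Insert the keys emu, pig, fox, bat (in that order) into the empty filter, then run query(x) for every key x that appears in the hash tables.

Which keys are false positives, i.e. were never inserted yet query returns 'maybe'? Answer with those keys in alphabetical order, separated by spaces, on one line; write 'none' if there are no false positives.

Start: bits=0000000
After insert 'emu': sets bits 0 3 4 -> bits=1001100
After insert 'pig': sets bits 3 5 6 -> bits=1001111
After insert 'fox': sets bits 5 6 -> bits=1001111
After insert 'bat': sets bits 4 5 -> bits=1001111
Not inserted: ape bee cow koi — query each against bits=1001111:
query ape: checks bit0=1, bit5=1 (all 1) -> maybe => FALSE POSITIVE
query bee: checks bit0=1, bit4=1, bit5=1 (all 1) -> maybe => FALSE POSITIVE
query cow: checks bit0=1, bit2=0, bit4=1 (has a 0) -> no => not a false positive
query koi: checks bit1=0, bit5=1, bit6=1 (has a 0) -> no => not a false positive
False positives (alphabetical): ape bee

Answer: ape bee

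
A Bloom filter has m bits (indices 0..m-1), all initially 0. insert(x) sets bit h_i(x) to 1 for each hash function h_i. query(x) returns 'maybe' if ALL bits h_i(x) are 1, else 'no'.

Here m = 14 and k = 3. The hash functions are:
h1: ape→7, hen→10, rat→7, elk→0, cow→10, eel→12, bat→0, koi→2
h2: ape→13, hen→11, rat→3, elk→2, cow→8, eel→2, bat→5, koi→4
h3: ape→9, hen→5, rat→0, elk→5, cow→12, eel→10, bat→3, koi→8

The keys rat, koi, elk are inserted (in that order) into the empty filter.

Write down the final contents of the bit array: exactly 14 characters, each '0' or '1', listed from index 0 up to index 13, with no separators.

Answer: 10111101100000

Derivation:
Start: bits=00000000000000
After insert 'rat': sets bits 0 3 7 -> bits=10010001000000
After insert 'koi': sets bits 2 4 8 -> bits=10111001100000
After insert 'elk': sets bits 0 2 5 -> bits=10111101100000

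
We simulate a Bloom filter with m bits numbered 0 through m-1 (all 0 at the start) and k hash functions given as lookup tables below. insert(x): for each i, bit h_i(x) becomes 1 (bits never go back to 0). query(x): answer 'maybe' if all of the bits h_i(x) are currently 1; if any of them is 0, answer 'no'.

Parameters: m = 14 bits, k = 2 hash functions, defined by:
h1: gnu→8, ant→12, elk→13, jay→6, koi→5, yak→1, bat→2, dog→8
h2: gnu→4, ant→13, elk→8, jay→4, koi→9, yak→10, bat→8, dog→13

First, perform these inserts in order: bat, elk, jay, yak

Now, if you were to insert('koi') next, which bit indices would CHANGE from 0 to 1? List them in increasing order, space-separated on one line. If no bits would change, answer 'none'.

Answer: 5 9

Derivation:
Start: bits=00000000000000
After insert 'bat': sets bits 2 8 -> bits=00100000100000
After insert 'elk': sets bits 8 13 -> bits=00100000100001
After insert 'jay': sets bits 4 6 -> bits=00101010100001
After insert 'yak': sets bits 1 10 -> bits=01101010101001
insert 'koi' would touch bits 5 9; currently bit5=0, bit9=0
Bits that are 0 among those (would change 0->1): 5 9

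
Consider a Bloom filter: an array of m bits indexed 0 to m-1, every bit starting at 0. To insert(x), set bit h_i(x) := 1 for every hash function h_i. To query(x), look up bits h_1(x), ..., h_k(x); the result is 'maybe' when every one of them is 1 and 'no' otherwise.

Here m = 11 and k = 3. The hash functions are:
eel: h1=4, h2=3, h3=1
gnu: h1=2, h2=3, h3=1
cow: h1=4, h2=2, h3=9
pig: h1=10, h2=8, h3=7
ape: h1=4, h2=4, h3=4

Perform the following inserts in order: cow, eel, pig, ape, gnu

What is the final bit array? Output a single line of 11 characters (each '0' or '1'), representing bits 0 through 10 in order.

Answer: 01111001111

Derivation:
Start: bits=00000000000
After insert 'cow': sets bits 2 4 9 -> bits=00101000010
After insert 'eel': sets bits 1 3 4 -> bits=01111000010
After insert 'pig': sets bits 7 8 10 -> bits=01111001111
After insert 'ape': sets bits 4 -> bits=01111001111
After insert 'gnu': sets bits 1 2 3 -> bits=01111001111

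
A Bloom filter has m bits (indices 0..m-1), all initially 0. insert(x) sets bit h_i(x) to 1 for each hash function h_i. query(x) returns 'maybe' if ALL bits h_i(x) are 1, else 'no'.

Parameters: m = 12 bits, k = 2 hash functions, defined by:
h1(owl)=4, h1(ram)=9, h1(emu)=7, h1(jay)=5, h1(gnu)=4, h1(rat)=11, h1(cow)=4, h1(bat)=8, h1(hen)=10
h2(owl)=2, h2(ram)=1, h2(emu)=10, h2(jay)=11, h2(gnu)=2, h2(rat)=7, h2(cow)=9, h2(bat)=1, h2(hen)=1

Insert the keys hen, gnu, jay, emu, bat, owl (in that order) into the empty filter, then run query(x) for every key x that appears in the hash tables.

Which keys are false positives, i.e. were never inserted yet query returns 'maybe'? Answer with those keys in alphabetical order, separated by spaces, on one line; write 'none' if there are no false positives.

Start: bits=000000000000
After insert 'hen': sets bits 1 10 -> bits=010000000010
After insert 'gnu': sets bits 2 4 -> bits=011010000010
After insert 'jay': sets bits 5 11 -> bits=011011000011
After insert 'emu': sets bits 7 10 -> bits=011011010011
After insert 'bat': sets bits 1 8 -> bits=011011011011
After insert 'owl': sets bits 2 4 -> bits=011011011011
Not inserted: cow ram rat — query each against bits=011011011011:
query cow: checks bit4=1, bit9=0 (has a 0) -> no => not a false positive
query ram: checks bit1=1, bit9=0 (has a 0) -> no => not a false positive
query rat: checks bit7=1, bit11=1 (all 1) -> maybe => FALSE POSITIVE
False positives (alphabetical): rat

Answer: rat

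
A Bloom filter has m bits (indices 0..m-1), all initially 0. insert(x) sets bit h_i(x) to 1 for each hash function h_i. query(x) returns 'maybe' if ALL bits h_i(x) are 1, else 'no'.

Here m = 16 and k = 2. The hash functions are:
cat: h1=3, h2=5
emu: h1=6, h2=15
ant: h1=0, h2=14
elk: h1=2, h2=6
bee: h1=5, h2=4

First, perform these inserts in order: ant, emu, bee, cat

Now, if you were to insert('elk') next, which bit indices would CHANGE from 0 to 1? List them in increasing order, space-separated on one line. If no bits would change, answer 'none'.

Start: bits=0000000000000000
After insert 'ant': sets bits 0 14 -> bits=1000000000000010
After insert 'emu': sets bits 6 15 -> bits=1000001000000011
After insert 'bee': sets bits 4 5 -> bits=1000111000000011
After insert 'cat': sets bits 3 5 -> bits=1001111000000011
insert 'elk' would touch bits 2 6; currently bit2=0, bit6=1
Bits that are 0 among those (would change 0->1): 2

Answer: 2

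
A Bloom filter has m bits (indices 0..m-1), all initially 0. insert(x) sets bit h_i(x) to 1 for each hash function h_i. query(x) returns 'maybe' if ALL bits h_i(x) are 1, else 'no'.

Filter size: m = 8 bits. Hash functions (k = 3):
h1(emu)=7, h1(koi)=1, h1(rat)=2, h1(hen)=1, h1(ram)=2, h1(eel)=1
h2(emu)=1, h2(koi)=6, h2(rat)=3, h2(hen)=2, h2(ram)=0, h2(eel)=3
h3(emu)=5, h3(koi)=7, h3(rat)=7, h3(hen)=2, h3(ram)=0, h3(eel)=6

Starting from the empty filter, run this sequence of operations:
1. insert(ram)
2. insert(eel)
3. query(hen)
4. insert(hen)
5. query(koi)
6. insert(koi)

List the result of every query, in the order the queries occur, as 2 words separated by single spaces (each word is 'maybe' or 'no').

Answer: maybe no

Derivation:
Start: bits=00000000
Op 1: insert ram -> sets bits 0 2 -> bits=10100000
Op 2: insert eel -> sets bits 1 3 6 -> bits=11110010
Op 3: query hen -> checks bit1=1, bit2=1 (all 1) -> maybe
Op 4: insert hen -> sets bits 1 2 -> bits=11110010
Op 5: query koi -> checks bit1=1, bit6=1, bit7=0 (has a 0) -> no
Op 6: insert koi -> sets bits 1 6 7 -> bits=11110011
Query results in order: maybe no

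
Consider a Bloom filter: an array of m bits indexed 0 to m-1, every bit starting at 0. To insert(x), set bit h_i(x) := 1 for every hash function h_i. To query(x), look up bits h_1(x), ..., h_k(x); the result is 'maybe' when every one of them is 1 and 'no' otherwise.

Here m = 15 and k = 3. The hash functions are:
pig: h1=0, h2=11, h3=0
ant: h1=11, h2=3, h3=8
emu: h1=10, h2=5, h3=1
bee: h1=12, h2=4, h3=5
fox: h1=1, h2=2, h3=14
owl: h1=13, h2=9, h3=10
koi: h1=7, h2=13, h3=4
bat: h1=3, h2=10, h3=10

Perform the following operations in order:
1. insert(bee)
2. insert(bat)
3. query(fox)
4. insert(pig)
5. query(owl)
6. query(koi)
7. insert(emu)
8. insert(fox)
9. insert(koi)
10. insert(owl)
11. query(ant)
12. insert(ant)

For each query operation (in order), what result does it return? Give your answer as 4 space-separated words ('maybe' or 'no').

Start: bits=000000000000000
Op 1: insert bee -> sets bits 4 5 12 -> bits=000011000000100
Op 2: insert bat -> sets bits 3 10 -> bits=000111000010100
Op 3: query fox -> checks bit1=0, bit2=0, bit14=0 (has a 0) -> no
Op 4: insert pig -> sets bits 0 11 -> bits=100111000011100
Op 5: query owl -> checks bit9=0, bit10=1, bit13=0 (has a 0) -> no
Op 6: query koi -> checks bit4=1, bit7=0, bit13=0 (has a 0) -> no
Op 7: insert emu -> sets bits 1 5 10 -> bits=110111000011100
Op 8: insert fox -> sets bits 1 2 14 -> bits=111111000011101
Op 9: insert koi -> sets bits 4 7 13 -> bits=111111010011111
Op 10: insert owl -> sets bits 9 10 13 -> bits=111111010111111
Op 11: query ant -> checks bit3=1, bit8=0, bit11=1 (has a 0) -> no
Op 12: insert ant -> sets bits 3 8 11 -> bits=111111011111111
Query results in order: no no no no

Answer: no no no no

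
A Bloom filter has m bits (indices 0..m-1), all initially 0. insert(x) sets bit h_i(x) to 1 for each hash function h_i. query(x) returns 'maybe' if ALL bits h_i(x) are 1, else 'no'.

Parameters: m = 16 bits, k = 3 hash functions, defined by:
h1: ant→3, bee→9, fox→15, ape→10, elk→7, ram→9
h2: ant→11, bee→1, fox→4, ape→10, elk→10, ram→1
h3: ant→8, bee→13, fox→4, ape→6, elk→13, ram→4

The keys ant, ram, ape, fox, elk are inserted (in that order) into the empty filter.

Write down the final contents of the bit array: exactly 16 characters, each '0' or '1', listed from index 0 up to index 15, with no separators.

Start: bits=0000000000000000
After insert 'ant': sets bits 3 8 11 -> bits=0001000010010000
After insert 'ram': sets bits 1 4 9 -> bits=0101100011010000
After insert 'ape': sets bits 6 10 -> bits=0101101011110000
After insert 'fox': sets bits 4 15 -> bits=0101101011110001
After insert 'elk': sets bits 7 10 13 -> bits=0101101111110101

Answer: 0101101111110101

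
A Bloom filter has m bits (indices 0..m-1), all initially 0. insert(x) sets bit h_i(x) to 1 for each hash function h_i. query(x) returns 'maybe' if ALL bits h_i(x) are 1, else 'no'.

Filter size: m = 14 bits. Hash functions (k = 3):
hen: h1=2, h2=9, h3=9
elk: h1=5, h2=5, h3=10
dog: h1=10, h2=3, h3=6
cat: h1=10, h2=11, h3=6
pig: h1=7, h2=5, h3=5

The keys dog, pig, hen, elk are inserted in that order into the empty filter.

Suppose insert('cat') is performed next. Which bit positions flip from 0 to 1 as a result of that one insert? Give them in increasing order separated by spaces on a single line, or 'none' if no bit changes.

Answer: 11

Derivation:
Start: bits=00000000000000
After insert 'dog': sets bits 3 6 10 -> bits=00010010001000
After insert 'pig': sets bits 5 7 -> bits=00010111001000
After insert 'hen': sets bits 2 9 -> bits=00110111011000
After insert 'elk': sets bits 5 10 -> bits=00110111011000
insert 'cat' would touch bits 6 10 11; currently bit6=1, bit10=1, bit11=0
Bits that are 0 among those (would change 0->1): 11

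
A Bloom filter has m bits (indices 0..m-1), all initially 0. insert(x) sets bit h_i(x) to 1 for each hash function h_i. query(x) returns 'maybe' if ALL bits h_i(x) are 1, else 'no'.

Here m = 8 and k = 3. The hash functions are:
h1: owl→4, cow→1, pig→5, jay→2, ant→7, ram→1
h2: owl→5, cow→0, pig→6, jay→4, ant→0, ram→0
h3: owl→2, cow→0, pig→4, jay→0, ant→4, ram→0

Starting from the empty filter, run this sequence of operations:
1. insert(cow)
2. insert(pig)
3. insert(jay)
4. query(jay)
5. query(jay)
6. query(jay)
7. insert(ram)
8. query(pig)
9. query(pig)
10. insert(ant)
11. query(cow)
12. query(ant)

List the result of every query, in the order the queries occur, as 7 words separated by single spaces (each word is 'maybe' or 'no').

Answer: maybe maybe maybe maybe maybe maybe maybe

Derivation:
Start: bits=00000000
Op 1: insert cow -> sets bits 0 1 -> bits=11000000
Op 2: insert pig -> sets bits 4 5 6 -> bits=11001110
Op 3: insert jay -> sets bits 0 2 4 -> bits=11101110
Op 4: query jay -> checks bit0=1, bit2=1, bit4=1 (all 1) -> maybe
Op 5: query jay -> checks bit0=1, bit2=1, bit4=1 (all 1) -> maybe
Op 6: query jay -> checks bit0=1, bit2=1, bit4=1 (all 1) -> maybe
Op 7: insert ram -> sets bits 0 1 -> bits=11101110
Op 8: query pig -> checks bit4=1, bit5=1, bit6=1 (all 1) -> maybe
Op 9: query pig -> checks bit4=1, bit5=1, bit6=1 (all 1) -> maybe
Op 10: insert ant -> sets bits 0 4 7 -> bits=11101111
Op 11: query cow -> checks bit0=1, bit1=1 (all 1) -> maybe
Op 12: query ant -> checks bit0=1, bit4=1, bit7=1 (all 1) -> maybe
Query results in order: maybe maybe maybe maybe maybe maybe maybe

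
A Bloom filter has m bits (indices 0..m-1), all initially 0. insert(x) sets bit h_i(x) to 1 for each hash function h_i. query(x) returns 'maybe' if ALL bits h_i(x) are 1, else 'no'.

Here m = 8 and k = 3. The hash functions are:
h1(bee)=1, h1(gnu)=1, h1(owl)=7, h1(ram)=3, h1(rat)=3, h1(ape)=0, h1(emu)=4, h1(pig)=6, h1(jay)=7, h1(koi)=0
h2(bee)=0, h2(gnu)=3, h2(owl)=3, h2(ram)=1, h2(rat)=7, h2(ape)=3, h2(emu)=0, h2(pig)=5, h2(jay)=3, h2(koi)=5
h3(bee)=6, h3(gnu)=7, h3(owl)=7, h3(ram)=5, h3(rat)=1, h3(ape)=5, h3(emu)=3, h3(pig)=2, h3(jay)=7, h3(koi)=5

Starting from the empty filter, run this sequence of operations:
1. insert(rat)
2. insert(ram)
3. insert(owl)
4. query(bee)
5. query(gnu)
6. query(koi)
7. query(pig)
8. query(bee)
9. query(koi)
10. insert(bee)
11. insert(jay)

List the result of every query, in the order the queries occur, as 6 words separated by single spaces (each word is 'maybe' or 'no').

Start: bits=00000000
Op 1: insert rat -> sets bits 1 3 7 -> bits=01010001
Op 2: insert ram -> sets bits 1 3 5 -> bits=01010101
Op 3: insert owl -> sets bits 3 7 -> bits=01010101
Op 4: query bee -> checks bit0=0, bit1=1, bit6=0 (has a 0) -> no
Op 5: query gnu -> checks bit1=1, bit3=1, bit7=1 (all 1) -> maybe
Op 6: query koi -> checks bit0=0, bit5=1 (has a 0) -> no
Op 7: query pig -> checks bit2=0, bit5=1, bit6=0 (has a 0) -> no
Op 8: query bee -> checks bit0=0, bit1=1, bit6=0 (has a 0) -> no
Op 9: query koi -> checks bit0=0, bit5=1 (has a 0) -> no
Op 10: insert bee -> sets bits 0 1 6 -> bits=11010111
Op 11: insert jay -> sets bits 3 7 -> bits=11010111
Query results in order: no maybe no no no no

Answer: no maybe no no no no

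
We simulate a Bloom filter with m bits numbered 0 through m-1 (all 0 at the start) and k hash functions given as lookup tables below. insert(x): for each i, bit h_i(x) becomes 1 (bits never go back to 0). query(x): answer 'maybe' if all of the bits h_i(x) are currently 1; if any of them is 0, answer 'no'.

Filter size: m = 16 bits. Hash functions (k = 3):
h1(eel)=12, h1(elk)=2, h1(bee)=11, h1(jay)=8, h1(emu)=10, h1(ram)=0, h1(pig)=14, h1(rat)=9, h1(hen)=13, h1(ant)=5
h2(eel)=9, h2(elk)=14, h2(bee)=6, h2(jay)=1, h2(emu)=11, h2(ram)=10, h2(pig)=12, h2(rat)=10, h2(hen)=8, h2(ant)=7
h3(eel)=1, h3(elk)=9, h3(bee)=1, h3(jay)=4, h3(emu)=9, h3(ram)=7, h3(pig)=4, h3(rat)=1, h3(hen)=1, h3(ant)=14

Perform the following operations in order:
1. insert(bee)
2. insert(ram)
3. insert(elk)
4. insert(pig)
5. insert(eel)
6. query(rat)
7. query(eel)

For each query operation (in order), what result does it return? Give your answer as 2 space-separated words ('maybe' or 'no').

Start: bits=0000000000000000
Op 1: insert bee -> sets bits 1 6 11 -> bits=0100001000010000
Op 2: insert ram -> sets bits 0 7 10 -> bits=1100001100110000
Op 3: insert elk -> sets bits 2 9 14 -> bits=1110001101110010
Op 4: insert pig -> sets bits 4 12 14 -> bits=1110101101111010
Op 5: insert eel -> sets bits 1 9 12 -> bits=1110101101111010
Op 6: query rat -> checks bit1=1, bit9=1, bit10=1 (all 1) -> maybe
Op 7: query eel -> checks bit1=1, bit9=1, bit12=1 (all 1) -> maybe
Query results in order: maybe maybe

Answer: maybe maybe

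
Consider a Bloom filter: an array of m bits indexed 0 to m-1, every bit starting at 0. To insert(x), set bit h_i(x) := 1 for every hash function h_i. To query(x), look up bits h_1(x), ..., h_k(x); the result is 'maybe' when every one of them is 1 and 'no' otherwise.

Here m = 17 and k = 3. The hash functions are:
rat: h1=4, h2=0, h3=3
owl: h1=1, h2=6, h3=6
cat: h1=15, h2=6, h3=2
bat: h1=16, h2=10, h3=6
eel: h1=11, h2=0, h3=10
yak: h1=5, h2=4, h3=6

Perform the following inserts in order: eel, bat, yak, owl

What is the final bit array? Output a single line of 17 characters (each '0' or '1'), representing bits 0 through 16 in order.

Answer: 11001110001100001

Derivation:
Start: bits=00000000000000000
After insert 'eel': sets bits 0 10 11 -> bits=10000000001100000
After insert 'bat': sets bits 6 10 16 -> bits=10000010001100001
After insert 'yak': sets bits 4 5 6 -> bits=10001110001100001
After insert 'owl': sets bits 1 6 -> bits=11001110001100001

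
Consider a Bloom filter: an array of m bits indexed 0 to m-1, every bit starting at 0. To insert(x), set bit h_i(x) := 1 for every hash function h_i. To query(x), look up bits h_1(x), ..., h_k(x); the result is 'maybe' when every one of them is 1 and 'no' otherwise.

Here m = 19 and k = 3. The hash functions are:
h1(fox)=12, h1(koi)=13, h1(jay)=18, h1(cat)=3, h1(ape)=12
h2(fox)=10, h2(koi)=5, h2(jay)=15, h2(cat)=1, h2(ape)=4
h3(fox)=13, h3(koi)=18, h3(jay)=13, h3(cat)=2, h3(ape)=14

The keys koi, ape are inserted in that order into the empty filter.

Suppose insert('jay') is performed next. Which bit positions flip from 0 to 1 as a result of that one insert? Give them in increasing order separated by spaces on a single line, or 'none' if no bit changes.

Start: bits=0000000000000000000
After insert 'koi': sets bits 5 13 18 -> bits=0000010000000100001
After insert 'ape': sets bits 4 12 14 -> bits=0000110000001110001
insert 'jay' would touch bits 13 15 18; currently bit13=1, bit15=0, bit18=1
Bits that are 0 among those (would change 0->1): 15

Answer: 15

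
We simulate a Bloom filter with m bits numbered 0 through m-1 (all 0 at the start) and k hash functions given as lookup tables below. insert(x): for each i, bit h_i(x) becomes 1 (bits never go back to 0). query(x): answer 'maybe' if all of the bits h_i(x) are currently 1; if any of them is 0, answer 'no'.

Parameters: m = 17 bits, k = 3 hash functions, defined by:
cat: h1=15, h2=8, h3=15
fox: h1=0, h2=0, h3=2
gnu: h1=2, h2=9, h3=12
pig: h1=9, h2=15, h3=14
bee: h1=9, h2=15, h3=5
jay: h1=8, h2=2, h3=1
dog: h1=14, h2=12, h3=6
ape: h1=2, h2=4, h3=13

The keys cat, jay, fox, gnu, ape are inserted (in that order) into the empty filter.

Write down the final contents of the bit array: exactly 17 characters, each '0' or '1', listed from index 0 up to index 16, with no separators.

Start: bits=00000000000000000
After insert 'cat': sets bits 8 15 -> bits=00000000100000010
After insert 'jay': sets bits 1 2 8 -> bits=01100000100000010
After insert 'fox': sets bits 0 2 -> bits=11100000100000010
After insert 'gnu': sets bits 2 9 12 -> bits=11100000110010010
After insert 'ape': sets bits 2 4 13 -> bits=11101000110011010

Answer: 11101000110011010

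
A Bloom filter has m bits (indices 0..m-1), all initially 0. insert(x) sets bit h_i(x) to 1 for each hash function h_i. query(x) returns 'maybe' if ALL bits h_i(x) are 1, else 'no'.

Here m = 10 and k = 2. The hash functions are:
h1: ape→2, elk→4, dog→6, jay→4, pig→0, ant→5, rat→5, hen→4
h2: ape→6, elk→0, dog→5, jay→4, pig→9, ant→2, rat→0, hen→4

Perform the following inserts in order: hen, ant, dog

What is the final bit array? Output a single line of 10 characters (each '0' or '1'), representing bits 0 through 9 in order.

Start: bits=0000000000
After insert 'hen': sets bits 4 -> bits=0000100000
After insert 'ant': sets bits 2 5 -> bits=0010110000
After insert 'dog': sets bits 5 6 -> bits=0010111000

Answer: 0010111000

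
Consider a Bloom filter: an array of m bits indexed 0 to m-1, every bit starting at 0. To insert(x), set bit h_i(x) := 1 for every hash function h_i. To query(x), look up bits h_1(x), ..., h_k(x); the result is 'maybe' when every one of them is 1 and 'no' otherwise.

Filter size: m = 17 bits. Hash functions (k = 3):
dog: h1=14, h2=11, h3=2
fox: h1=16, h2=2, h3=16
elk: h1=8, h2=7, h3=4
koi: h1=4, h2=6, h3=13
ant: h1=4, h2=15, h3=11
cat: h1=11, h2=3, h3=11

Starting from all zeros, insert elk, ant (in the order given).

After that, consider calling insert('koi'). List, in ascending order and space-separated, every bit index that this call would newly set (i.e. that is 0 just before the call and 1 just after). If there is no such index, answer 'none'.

Start: bits=00000000000000000
After insert 'elk': sets bits 4 7 8 -> bits=00001001100000000
After insert 'ant': sets bits 4 11 15 -> bits=00001001100100010
insert 'koi' would touch bits 4 6 13; currently bit4=1, bit6=0, bit13=0
Bits that are 0 among those (would change 0->1): 6 13

Answer: 6 13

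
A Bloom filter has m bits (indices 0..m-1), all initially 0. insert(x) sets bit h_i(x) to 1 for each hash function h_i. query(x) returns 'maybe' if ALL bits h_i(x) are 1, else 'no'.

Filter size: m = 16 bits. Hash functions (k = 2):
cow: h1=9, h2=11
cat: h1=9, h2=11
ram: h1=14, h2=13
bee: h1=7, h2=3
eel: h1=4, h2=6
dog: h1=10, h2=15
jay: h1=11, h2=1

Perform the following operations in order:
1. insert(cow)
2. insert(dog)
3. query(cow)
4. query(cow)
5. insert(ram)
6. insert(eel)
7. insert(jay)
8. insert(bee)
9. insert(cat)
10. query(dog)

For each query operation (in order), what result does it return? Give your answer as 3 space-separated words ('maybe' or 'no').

Answer: maybe maybe maybe

Derivation:
Start: bits=0000000000000000
Op 1: insert cow -> sets bits 9 11 -> bits=0000000001010000
Op 2: insert dog -> sets bits 10 15 -> bits=0000000001110001
Op 3: query cow -> checks bit9=1, bit11=1 (all 1) -> maybe
Op 4: query cow -> checks bit9=1, bit11=1 (all 1) -> maybe
Op 5: insert ram -> sets bits 13 14 -> bits=0000000001110111
Op 6: insert eel -> sets bits 4 6 -> bits=0000101001110111
Op 7: insert jay -> sets bits 1 11 -> bits=0100101001110111
Op 8: insert bee -> sets bits 3 7 -> bits=0101101101110111
Op 9: insert cat -> sets bits 9 11 -> bits=0101101101110111
Op 10: query dog -> checks bit10=1, bit15=1 (all 1) -> maybe
Query results in order: maybe maybe maybe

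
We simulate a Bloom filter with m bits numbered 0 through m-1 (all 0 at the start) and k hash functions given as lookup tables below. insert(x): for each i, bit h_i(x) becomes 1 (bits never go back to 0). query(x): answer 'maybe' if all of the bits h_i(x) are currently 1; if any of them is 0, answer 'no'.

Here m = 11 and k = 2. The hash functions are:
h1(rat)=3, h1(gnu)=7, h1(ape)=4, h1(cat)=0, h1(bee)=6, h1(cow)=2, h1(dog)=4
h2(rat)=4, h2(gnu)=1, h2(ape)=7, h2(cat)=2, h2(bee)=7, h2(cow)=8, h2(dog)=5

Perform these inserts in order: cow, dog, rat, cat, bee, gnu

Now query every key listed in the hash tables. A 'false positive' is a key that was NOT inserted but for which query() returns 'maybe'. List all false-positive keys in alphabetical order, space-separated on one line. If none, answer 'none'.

Answer: ape

Derivation:
Start: bits=00000000000
After insert 'cow': sets bits 2 8 -> bits=00100000100
After insert 'dog': sets bits 4 5 -> bits=00101100100
After insert 'rat': sets bits 3 4 -> bits=00111100100
After insert 'cat': sets bits 0 2 -> bits=10111100100
After insert 'bee': sets bits 6 7 -> bits=10111111100
After insert 'gnu': sets bits 1 7 -> bits=11111111100
Not inserted: ape — query each against bits=11111111100:
query ape: checks bit4=1, bit7=1 (all 1) -> maybe => FALSE POSITIVE
False positives (alphabetical): ape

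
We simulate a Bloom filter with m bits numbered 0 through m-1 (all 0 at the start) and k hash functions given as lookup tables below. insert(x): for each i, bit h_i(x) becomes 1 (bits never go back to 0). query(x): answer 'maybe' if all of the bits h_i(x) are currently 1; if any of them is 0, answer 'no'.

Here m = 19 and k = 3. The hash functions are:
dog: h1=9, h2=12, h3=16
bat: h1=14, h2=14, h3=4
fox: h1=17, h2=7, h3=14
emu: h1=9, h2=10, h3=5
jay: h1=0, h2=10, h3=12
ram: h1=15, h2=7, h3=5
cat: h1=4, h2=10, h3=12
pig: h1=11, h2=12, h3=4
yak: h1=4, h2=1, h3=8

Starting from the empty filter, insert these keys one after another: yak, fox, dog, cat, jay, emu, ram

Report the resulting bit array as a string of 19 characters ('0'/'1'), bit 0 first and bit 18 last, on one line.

Start: bits=0000000000000000000
After insert 'yak': sets bits 1 4 8 -> bits=0100100010000000000
After insert 'fox': sets bits 7 14 17 -> bits=0100100110000010010
After insert 'dog': sets bits 9 12 16 -> bits=0100100111001010110
After insert 'cat': sets bits 4 10 12 -> bits=0100100111101010110
After insert 'jay': sets bits 0 10 12 -> bits=1100100111101010110
After insert 'emu': sets bits 5 9 10 -> bits=1100110111101010110
After insert 'ram': sets bits 5 7 15 -> bits=1100110111101011110

Answer: 1100110111101011110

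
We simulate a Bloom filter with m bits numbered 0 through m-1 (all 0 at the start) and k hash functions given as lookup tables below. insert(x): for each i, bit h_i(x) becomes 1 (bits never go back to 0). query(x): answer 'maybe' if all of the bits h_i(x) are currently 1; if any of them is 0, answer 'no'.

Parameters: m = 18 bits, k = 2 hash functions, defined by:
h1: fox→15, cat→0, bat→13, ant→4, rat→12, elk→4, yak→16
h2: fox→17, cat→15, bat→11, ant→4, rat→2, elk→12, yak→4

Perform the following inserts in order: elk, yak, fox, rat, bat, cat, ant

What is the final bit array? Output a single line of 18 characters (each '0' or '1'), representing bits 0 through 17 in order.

Start: bits=000000000000000000
After insert 'elk': sets bits 4 12 -> bits=000010000000100000
After insert 'yak': sets bits 4 16 -> bits=000010000000100010
After insert 'fox': sets bits 15 17 -> bits=000010000000100111
After insert 'rat': sets bits 2 12 -> bits=001010000000100111
After insert 'bat': sets bits 11 13 -> bits=001010000001110111
After insert 'cat': sets bits 0 15 -> bits=101010000001110111
After insert 'ant': sets bits 4 -> bits=101010000001110111

Answer: 101010000001110111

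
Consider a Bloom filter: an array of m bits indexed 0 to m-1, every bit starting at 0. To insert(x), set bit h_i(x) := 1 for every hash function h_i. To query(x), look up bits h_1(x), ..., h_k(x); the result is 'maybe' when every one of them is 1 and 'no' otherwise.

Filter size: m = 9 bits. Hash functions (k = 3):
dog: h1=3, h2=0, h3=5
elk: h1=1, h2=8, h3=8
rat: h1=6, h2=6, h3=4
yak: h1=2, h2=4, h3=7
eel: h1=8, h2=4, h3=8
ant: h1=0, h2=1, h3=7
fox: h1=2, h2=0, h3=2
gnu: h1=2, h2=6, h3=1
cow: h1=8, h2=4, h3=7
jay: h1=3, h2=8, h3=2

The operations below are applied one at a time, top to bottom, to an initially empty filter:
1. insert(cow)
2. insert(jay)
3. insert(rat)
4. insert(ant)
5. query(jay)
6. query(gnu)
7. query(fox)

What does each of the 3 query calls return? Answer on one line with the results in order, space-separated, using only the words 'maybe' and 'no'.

Answer: maybe maybe maybe

Derivation:
Start: bits=000000000
Op 1: insert cow -> sets bits 4 7 8 -> bits=000010011
Op 2: insert jay -> sets bits 2 3 8 -> bits=001110011
Op 3: insert rat -> sets bits 4 6 -> bits=001110111
Op 4: insert ant -> sets bits 0 1 7 -> bits=111110111
Op 5: query jay -> checks bit2=1, bit3=1, bit8=1 (all 1) -> maybe
Op 6: query gnu -> checks bit1=1, bit2=1, bit6=1 (all 1) -> maybe
Op 7: query fox -> checks bit0=1, bit2=1 (all 1) -> maybe
Query results in order: maybe maybe maybe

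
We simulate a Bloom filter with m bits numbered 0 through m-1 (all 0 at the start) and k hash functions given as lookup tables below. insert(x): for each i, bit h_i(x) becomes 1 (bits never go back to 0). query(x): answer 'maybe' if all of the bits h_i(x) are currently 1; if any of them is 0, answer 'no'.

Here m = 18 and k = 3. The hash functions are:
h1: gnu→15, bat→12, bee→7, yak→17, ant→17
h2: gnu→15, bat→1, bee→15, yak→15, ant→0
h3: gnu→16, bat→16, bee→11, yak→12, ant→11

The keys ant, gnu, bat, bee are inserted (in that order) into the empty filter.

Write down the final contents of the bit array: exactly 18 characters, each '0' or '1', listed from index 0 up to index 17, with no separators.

Start: bits=000000000000000000
After insert 'ant': sets bits 0 11 17 -> bits=100000000001000001
After insert 'gnu': sets bits 15 16 -> bits=100000000001000111
After insert 'bat': sets bits 1 12 16 -> bits=110000000001100111
After insert 'bee': sets bits 7 11 15 -> bits=110000010001100111

Answer: 110000010001100111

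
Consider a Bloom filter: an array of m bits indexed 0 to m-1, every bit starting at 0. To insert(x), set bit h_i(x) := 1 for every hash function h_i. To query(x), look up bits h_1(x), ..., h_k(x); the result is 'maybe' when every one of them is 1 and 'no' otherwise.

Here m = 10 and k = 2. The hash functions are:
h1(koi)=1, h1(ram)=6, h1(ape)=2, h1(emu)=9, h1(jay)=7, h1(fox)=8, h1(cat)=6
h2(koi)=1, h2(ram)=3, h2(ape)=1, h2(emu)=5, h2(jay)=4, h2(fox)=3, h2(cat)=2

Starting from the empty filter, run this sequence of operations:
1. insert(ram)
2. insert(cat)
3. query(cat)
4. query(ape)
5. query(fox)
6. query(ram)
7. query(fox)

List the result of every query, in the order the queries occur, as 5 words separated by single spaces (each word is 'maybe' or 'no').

Answer: maybe no no maybe no

Derivation:
Start: bits=0000000000
Op 1: insert ram -> sets bits 3 6 -> bits=0001001000
Op 2: insert cat -> sets bits 2 6 -> bits=0011001000
Op 3: query cat -> checks bit2=1, bit6=1 (all 1) -> maybe
Op 4: query ape -> checks bit1=0, bit2=1 (has a 0) -> no
Op 5: query fox -> checks bit3=1, bit8=0 (has a 0) -> no
Op 6: query ram -> checks bit3=1, bit6=1 (all 1) -> maybe
Op 7: query fox -> checks bit3=1, bit8=0 (has a 0) -> no
Query results in order: maybe no no maybe no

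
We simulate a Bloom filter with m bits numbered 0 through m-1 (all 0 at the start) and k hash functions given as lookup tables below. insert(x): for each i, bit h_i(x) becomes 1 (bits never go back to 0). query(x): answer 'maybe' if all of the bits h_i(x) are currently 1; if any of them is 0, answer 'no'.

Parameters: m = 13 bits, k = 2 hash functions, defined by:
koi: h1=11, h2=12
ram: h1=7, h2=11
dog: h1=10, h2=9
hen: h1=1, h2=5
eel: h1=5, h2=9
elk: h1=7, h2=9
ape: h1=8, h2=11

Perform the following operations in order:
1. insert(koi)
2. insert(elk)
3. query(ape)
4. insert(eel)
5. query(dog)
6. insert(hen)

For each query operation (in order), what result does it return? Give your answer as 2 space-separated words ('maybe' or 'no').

Answer: no no

Derivation:
Start: bits=0000000000000
Op 1: insert koi -> sets bits 11 12 -> bits=0000000000011
Op 2: insert elk -> sets bits 7 9 -> bits=0000000101011
Op 3: query ape -> checks bit8=0, bit11=1 (has a 0) -> no
Op 4: insert eel -> sets bits 5 9 -> bits=0000010101011
Op 5: query dog -> checks bit9=1, bit10=0 (has a 0) -> no
Op 6: insert hen -> sets bits 1 5 -> bits=0100010101011
Query results in order: no no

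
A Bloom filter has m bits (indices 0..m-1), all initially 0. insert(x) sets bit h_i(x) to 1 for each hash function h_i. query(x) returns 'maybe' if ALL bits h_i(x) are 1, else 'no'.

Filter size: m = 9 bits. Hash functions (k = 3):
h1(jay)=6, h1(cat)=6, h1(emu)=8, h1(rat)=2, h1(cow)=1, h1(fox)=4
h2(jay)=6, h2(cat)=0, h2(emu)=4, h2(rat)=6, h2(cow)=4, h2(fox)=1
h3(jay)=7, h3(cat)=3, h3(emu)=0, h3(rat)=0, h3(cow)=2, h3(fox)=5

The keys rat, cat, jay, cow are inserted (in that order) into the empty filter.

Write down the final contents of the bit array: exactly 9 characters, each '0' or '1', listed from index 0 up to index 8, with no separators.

Start: bits=000000000
After insert 'rat': sets bits 0 2 6 -> bits=101000100
After insert 'cat': sets bits 0 3 6 -> bits=101100100
After insert 'jay': sets bits 6 7 -> bits=101100110
After insert 'cow': sets bits 1 2 4 -> bits=111110110

Answer: 111110110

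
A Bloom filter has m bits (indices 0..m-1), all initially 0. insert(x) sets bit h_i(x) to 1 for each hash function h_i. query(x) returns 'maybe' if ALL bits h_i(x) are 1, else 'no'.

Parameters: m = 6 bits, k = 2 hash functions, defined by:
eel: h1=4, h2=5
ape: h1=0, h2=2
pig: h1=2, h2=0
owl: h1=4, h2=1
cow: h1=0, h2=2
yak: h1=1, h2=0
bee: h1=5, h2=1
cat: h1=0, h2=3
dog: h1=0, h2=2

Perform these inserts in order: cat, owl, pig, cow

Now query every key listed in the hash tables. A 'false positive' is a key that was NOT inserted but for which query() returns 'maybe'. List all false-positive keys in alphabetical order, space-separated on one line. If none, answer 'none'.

Answer: ape dog yak

Derivation:
Start: bits=000000
After insert 'cat': sets bits 0 3 -> bits=100100
After insert 'owl': sets bits 1 4 -> bits=110110
After insert 'pig': sets bits 0 2 -> bits=111110
After insert 'cow': sets bits 0 2 -> bits=111110
Not inserted: ape bee dog eel yak — query each against bits=111110:
query ape: checks bit0=1, bit2=1 (all 1) -> maybe => FALSE POSITIVE
query bee: checks bit1=1, bit5=0 (has a 0) -> no => not a false positive
query dog: checks bit0=1, bit2=1 (all 1) -> maybe => FALSE POSITIVE
query eel: checks bit4=1, bit5=0 (has a 0) -> no => not a false positive
query yak: checks bit0=1, bit1=1 (all 1) -> maybe => FALSE POSITIVE
False positives (alphabetical): ape dog yak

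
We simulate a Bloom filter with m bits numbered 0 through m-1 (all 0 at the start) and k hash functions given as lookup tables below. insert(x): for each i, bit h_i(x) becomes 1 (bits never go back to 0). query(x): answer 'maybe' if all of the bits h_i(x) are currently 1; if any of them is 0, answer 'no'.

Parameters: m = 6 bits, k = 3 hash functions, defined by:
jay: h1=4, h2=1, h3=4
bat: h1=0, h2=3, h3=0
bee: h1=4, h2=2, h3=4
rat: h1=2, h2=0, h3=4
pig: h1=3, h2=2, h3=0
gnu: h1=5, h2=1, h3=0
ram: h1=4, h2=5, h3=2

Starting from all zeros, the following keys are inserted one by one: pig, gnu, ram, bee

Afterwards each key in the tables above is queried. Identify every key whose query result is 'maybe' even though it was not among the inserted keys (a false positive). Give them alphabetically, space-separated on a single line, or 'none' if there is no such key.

Start: bits=000000
After insert 'pig': sets bits 0 2 3 -> bits=101100
After insert 'gnu': sets bits 0 1 5 -> bits=111101
After insert 'ram': sets bits 2 4 5 -> bits=111111
After insert 'bee': sets bits 2 4 -> bits=111111
Not inserted: bat jay rat — query each against bits=111111:
query bat: checks bit0=1, bit3=1 (all 1) -> maybe => FALSE POSITIVE
query jay: checks bit1=1, bit4=1 (all 1) -> maybe => FALSE POSITIVE
query rat: checks bit0=1, bit2=1, bit4=1 (all 1) -> maybe => FALSE POSITIVE
False positives (alphabetical): bat jay rat

Answer: bat jay rat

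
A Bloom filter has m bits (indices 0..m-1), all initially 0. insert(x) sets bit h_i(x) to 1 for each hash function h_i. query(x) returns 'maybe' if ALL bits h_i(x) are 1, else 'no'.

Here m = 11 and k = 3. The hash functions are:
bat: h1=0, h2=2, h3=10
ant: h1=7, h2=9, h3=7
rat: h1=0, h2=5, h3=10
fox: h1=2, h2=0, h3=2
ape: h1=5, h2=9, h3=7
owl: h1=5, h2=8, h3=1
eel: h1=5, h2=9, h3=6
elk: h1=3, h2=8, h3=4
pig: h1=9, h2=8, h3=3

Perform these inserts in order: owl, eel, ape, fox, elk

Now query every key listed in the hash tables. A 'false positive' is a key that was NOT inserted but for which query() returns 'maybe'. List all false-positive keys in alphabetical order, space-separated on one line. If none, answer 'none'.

Answer: ant pig

Derivation:
Start: bits=00000000000
After insert 'owl': sets bits 1 5 8 -> bits=01000100100
After insert 'eel': sets bits 5 6 9 -> bits=01000110110
After insert 'ape': sets bits 5 7 9 -> bits=01000111110
After insert 'fox': sets bits 0 2 -> bits=11100111110
After insert 'elk': sets bits 3 4 8 -> bits=11111111110
Not inserted: ant bat pig rat — query each against bits=11111111110:
query ant: checks bit7=1, bit9=1 (all 1) -> maybe => FALSE POSITIVE
query bat: checks bit0=1, bit2=1, bit10=0 (has a 0) -> no => not a false positive
query pig: checks bit3=1, bit8=1, bit9=1 (all 1) -> maybe => FALSE POSITIVE
query rat: checks bit0=1, bit5=1, bit10=0 (has a 0) -> no => not a false positive
False positives (alphabetical): ant pig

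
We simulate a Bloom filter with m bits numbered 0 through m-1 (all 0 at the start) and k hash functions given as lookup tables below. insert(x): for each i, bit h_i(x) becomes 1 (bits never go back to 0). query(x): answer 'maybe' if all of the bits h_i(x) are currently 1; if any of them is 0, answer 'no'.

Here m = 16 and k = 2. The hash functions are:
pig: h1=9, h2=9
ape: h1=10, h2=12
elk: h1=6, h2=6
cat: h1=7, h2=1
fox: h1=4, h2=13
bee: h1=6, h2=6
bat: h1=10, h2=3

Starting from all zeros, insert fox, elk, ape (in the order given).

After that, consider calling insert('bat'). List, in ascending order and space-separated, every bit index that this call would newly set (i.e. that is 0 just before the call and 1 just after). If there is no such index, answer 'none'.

Start: bits=0000000000000000
After insert 'fox': sets bits 4 13 -> bits=0000100000000100
After insert 'elk': sets bits 6 -> bits=0000101000000100
After insert 'ape': sets bits 10 12 -> bits=0000101000101100
insert 'bat' would touch bits 3 10; currently bit3=0, bit10=1
Bits that are 0 among those (would change 0->1): 3

Answer: 3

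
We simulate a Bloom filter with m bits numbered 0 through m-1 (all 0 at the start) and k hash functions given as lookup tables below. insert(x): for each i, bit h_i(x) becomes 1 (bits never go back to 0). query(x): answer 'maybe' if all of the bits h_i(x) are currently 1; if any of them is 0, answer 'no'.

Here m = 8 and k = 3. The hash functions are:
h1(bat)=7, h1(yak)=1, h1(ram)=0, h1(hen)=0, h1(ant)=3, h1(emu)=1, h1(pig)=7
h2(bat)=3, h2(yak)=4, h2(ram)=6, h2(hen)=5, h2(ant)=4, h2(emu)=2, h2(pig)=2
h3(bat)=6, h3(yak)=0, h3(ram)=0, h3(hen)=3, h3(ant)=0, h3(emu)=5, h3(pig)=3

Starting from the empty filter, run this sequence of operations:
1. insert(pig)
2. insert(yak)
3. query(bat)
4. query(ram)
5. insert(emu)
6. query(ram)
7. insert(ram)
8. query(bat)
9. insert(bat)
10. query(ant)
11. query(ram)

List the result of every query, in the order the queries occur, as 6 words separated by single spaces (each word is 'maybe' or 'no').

Answer: no no no maybe maybe maybe

Derivation:
Start: bits=00000000
Op 1: insert pig -> sets bits 2 3 7 -> bits=00110001
Op 2: insert yak -> sets bits 0 1 4 -> bits=11111001
Op 3: query bat -> checks bit3=1, bit6=0, bit7=1 (has a 0) -> no
Op 4: query ram -> checks bit0=1, bit6=0 (has a 0) -> no
Op 5: insert emu -> sets bits 1 2 5 -> bits=11111101
Op 6: query ram -> checks bit0=1, bit6=0 (has a 0) -> no
Op 7: insert ram -> sets bits 0 6 -> bits=11111111
Op 8: query bat -> checks bit3=1, bit6=1, bit7=1 (all 1) -> maybe
Op 9: insert bat -> sets bits 3 6 7 -> bits=11111111
Op 10: query ant -> checks bit0=1, bit3=1, bit4=1 (all 1) -> maybe
Op 11: query ram -> checks bit0=1, bit6=1 (all 1) -> maybe
Query results in order: no no no maybe maybe maybe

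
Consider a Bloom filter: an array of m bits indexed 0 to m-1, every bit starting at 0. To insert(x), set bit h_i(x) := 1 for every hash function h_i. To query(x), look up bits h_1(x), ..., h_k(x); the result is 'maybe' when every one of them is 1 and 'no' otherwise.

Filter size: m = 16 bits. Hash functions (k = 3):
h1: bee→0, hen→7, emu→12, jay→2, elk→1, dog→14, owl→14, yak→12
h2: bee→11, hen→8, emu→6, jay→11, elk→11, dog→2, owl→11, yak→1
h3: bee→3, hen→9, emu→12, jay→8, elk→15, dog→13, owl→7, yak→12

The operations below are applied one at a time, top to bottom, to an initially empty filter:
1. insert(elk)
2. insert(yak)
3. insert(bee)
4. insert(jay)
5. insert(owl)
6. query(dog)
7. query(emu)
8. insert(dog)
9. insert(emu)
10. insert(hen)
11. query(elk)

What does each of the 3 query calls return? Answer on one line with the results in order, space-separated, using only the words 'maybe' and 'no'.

Start: bits=0000000000000000
Op 1: insert elk -> sets bits 1 11 15 -> bits=0100000000010001
Op 2: insert yak -> sets bits 1 12 -> bits=0100000000011001
Op 3: insert bee -> sets bits 0 3 11 -> bits=1101000000011001
Op 4: insert jay -> sets bits 2 8 11 -> bits=1111000010011001
Op 5: insert owl -> sets bits 7 11 14 -> bits=1111000110011011
Op 6: query dog -> checks bit2=1, bit13=0, bit14=1 (has a 0) -> no
Op 7: query emu -> checks bit6=0, bit12=1 (has a 0) -> no
Op 8: insert dog -> sets bits 2 13 14 -> bits=1111000110011111
Op 9: insert emu -> sets bits 6 12 -> bits=1111001110011111
Op 10: insert hen -> sets bits 7 8 9 -> bits=1111001111011111
Op 11: query elk -> checks bit1=1, bit11=1, bit15=1 (all 1) -> maybe
Query results in order: no no maybe

Answer: no no maybe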